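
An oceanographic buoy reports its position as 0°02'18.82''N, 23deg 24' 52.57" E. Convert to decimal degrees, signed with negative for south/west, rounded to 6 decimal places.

0.038561, 23.414603

Latitude: 2′ + 18.82″ = 2.31367′; 0 + 2.31367/60 = 0.0385611
N → positive
Lon: 24′ + 52.57″ = 24.87617′; 23 + 24.87617/60 = 23.4146028
E ⇒ keep positive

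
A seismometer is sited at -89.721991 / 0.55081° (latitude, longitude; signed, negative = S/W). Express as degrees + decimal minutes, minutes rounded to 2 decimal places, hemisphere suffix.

89° 43.32′ S, 0° 33.05′ E

Latitude is negative → S; |value| = 89.721991
φ: fractional part 0.721991 → 43.3195 minutes
Lon: fractional part 0.550810 → 33.0486 minutes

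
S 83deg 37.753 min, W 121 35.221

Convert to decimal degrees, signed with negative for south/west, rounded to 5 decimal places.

Latitude: 83 + 37.753/60 = 83.629217
S → negative
λ: 121 + 35.221/60 = 121.587017
hemisphere W, so the sign is −

-83.62922, -121.58702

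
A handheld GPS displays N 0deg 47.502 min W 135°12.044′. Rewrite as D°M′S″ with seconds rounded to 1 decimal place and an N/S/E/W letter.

0°47′30.1″ N, 135°12′2.6″ W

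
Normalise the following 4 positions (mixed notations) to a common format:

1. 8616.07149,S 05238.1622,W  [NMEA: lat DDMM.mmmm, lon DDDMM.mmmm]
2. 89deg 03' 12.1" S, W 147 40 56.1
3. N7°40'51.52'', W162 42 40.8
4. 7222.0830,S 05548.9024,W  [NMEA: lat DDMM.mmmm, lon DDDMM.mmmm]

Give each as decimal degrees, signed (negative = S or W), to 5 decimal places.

1. -86.26786, -52.63604
2. -89.05336, -147.68225
3. 7.68098, -162.71133
4. -72.36805, -55.81504

Point 1:
  Lat: degrees = first 2 digits = 86, minutes = 16.07149; 86 + 16.07149/60 = 86.267858
  S ⇒ negate
  Lon: split at 3 digits → 052° and 38.1622′; 52 + 38.1622/60 = 52.636037
  W → negative
Point 2:
  Latitude: 89 + 3/60 + 12.1/3600 = 89.053361
  S ⇒ negate
  Longitude: 147° + 40/60 + 56.1/3600 = 147 + 0.666667 + 0.015583 = 147.682250
  hemisphere W, so the sign is −
Point 3:
  φ: 7 + 40/60 + 51.52/3600 = 7.680978
  N → positive
  Lon: 162 + 42/60 + 40.8/3600 = 162.711333
  W ⇒ negate
Point 4:
  Lat: degrees = first 2 digits = 72, minutes = 22.083; 72 + 22.083/60 = 72.368050
  S ⇒ negate
  Longitude: split at 3 digits → 055° and 48.9024′; 55 + 48.9024/60 = 55.815040
  W ⇒ negate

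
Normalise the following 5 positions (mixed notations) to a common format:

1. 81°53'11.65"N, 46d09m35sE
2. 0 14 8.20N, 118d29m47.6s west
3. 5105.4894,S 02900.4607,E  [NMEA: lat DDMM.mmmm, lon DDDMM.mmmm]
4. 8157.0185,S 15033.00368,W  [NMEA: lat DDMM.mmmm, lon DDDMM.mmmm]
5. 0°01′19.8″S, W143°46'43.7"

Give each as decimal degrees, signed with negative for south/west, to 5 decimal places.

1. 81.88657, 46.15972
2. 0.23561, -118.49656
3. -51.09149, 29.00768
4. -81.95031, -150.55006
5. -0.02217, -143.77881

Point 1:
  Latitude: 81° + 53/60 + 11.65/3600 = 81 + 0.883333 + 0.003236 = 81.886569
  N ⇒ keep positive
  Lon: 9′ + 35″ = 9.58333′; 46 + 9.58333/60 = 46.159722
  E → positive
Point 2:
  Lat: 0° + 14/60 + 8.2/3600 = 0 + 0.233333 + 0.002278 = 0.235611
  N ⇒ keep positive
  Lon: 118 + 29/60 + 47.6/3600 = 118.496556
  W → negative
Point 3:
  Lat: degrees = first 2 digits = 51, minutes = 5.4894; 51 + 5.4894/60 = 51.091490
  S ⇒ negate
  Lon: degrees = first 3 digits = 29, minutes = 0.4607; 29 + 0.4607/60 = 29.007678
  E → positive
Point 4:
  φ: degrees = first 2 digits = 81, minutes = 57.0185; 81 + 57.0185/60 = 81.950308
  hemisphere S, so the sign is −
  λ: degrees = first 3 digits = 150, minutes = 33.00368; 150 + 33.00368/60 = 150.550061
  W ⇒ negate
Point 5:
  Latitude: 0° + 1/60 + 19.8/3600 = 0 + 0.016667 + 0.005500 = 0.022167
  hemisphere S, so the sign is −
  Lon: 143 + 46/60 + 43.7/3600 = 143.778806
  hemisphere W, so the sign is −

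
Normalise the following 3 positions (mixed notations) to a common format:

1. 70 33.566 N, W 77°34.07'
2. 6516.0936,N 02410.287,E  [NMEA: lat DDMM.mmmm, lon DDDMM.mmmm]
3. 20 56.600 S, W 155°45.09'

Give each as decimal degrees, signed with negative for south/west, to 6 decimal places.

Point 1:
  Lat: 70 + 33.566/60 = 70.5594333
  N ⇒ keep positive
  Lon: 77 + 34.07/60 = 77.5678333
  hemisphere W, so the sign is −
Point 2:
  Latitude: split at 2 digits → 65° and 16.0936′; 65 + 16.0936/60 = 65.2682267
  N → positive
  Longitude: degrees = first 3 digits = 24, minutes = 10.287; 24 + 10.287/60 = 24.1714500
  E ⇒ keep positive
Point 3:
  Lat: 20 + 56.6/60 = 20.9433333
  S ⇒ negate
  Longitude: 155 + 45.09/60 = 155.7515000
  hemisphere W, so the sign is −

1. 70.559433, -77.567833
2. 65.268227, 24.171450
3. -20.943333, -155.751500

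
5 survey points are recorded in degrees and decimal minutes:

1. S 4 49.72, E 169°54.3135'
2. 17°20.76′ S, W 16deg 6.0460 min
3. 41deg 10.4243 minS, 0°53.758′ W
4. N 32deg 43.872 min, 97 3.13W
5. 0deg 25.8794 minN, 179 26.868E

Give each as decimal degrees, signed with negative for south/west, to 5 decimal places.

Point 1:
  Lat: 4 + 49.72/60 = 4.828667
  S ⇒ negate
  Lon: 54.3135′ = 0.905225°; total 169.905225
  E → positive
Point 2:
  Lat: 17 + 20.76/60 = 17.346000
  S ⇒ negate
  λ: 16 + 6.046/60 = 16.100767
  W ⇒ negate
Point 3:
  φ: 10.4243′ = 0.173738°; total 41.173738
  hemisphere S, so the sign is −
  Longitude: 0 + 53.758/60 = 0.895967
  hemisphere W, so the sign is −
Point 4:
  φ: 43.872′ = 0.731200°; total 32.731200
  N → positive
  Longitude: 97 + 3.13/60 = 97.052167
  hemisphere W, so the sign is −
Point 5:
  Latitude: 25.8794′ = 0.431323°; total 0.431323
  N → positive
  Longitude: 179 + 26.868/60 = 179.447800
  E ⇒ keep positive

1. -4.82867, 169.90523
2. -17.34600, -16.10077
3. -41.17374, -0.89597
4. 32.73120, -97.05217
5. 0.43132, 179.44780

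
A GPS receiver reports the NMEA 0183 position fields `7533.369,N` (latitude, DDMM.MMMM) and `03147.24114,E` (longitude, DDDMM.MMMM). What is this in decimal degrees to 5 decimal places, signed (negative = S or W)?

75.55615, 31.78735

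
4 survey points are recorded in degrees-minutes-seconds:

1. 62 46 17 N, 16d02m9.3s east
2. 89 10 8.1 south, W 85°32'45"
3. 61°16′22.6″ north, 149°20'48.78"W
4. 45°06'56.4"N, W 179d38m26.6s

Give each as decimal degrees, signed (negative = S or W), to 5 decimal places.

Point 1:
  Lat: 46′ + 17″ = 46.28333′; 62 + 46.28333/60 = 62.771389
  N → positive
  Lon: 16 + 2/60 + 9.3/3600 = 16.035917
  E ⇒ keep positive
Point 2:
  Latitude: 89° + 10/60 + 8.1/3600 = 89 + 0.166667 + 0.002250 = 89.168917
  S → negative
  Longitude: 32′ + 45″ = 32.75000′; 85 + 32.75000/60 = 85.545833
  hemisphere W, so the sign is −
Point 3:
  Lat: 61° + 16/60 + 22.6/3600 = 61 + 0.266667 + 0.006278 = 61.272944
  N ⇒ keep positive
  λ: 149° + 20/60 + 48.78/3600 = 149 + 0.333333 + 0.013550 = 149.346883
  hemisphere W, so the sign is −
Point 4:
  Lat: 6′ + 56.4″ = 6.94000′; 45 + 6.94000/60 = 45.115667
  N → positive
  λ: 179 + 38/60 + 26.6/3600 = 179.640722
  hemisphere W, so the sign is −

1. 62.77139, 16.03592
2. -89.16892, -85.54583
3. 61.27294, -149.34688
4. 45.11567, -179.64072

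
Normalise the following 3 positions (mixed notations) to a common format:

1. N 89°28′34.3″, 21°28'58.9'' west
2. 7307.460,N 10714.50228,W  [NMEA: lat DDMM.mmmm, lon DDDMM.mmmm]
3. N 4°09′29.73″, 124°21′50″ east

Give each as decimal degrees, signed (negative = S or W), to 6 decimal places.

Point 1:
  φ: 89 + 28/60 + 34.3/3600 = 89.4761944
  N → positive
  Longitude: 28′ + 58.9″ = 28.98167′; 21 + 28.98167/60 = 21.4830278
  W → negative
Point 2:
  Latitude: degrees = first 2 digits = 73, minutes = 7.46; 73 + 7.46/60 = 73.1243333
  N ⇒ keep positive
  Longitude: degrees = first 3 digits = 107, minutes = 14.50228; 107 + 14.50228/60 = 107.2417047
  W ⇒ negate
Point 3:
  Lat: 9′ + 29.73″ = 9.49550′; 4 + 9.49550/60 = 4.1582583
  N ⇒ keep positive
  Longitude: 21′ + 50″ = 21.83333′; 124 + 21.83333/60 = 124.3638889
  E → positive

1. 89.476194, -21.483028
2. 73.124333, -107.241705
3. 4.158258, 124.363889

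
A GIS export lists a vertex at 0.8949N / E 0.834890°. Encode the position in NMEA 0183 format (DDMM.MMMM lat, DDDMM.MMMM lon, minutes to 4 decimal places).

0053.6940,N / 00050.0934,E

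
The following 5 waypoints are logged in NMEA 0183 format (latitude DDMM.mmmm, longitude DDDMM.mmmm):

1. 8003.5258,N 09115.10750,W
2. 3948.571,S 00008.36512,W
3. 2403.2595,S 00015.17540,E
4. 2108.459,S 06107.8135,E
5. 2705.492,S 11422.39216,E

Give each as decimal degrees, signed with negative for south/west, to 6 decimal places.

1. 80.058763, -91.251792
2. -39.809517, -0.139419
3. -24.054325, 0.252923
4. -21.140983, 61.130225
5. -27.091533, 114.373203

Point 1:
  φ: split at 2 digits → 80° and 3.5258′; 80 + 3.5258/60 = 80.0587633
  N ⇒ keep positive
  Longitude: degrees = first 3 digits = 91, minutes = 15.1075; 91 + 15.1075/60 = 91.2517917
  W ⇒ negate
Point 2:
  Lat: degrees = first 2 digits = 39, minutes = 48.571; 39 + 48.571/60 = 39.8095167
  S ⇒ negate
  Longitude: split at 3 digits → 000° and 8.36512′; 0 + 8.36512/60 = 0.1394187
  W ⇒ negate
Point 3:
  φ: degrees = first 2 digits = 24, minutes = 3.2595; 24 + 3.2595/60 = 24.0543250
  hemisphere S, so the sign is −
  Lon: degrees = first 3 digits = 0, minutes = 15.1754; 0 + 15.1754/60 = 0.2529233
  E ⇒ keep positive
Point 4:
  Latitude: split at 2 digits → 21° and 8.459′; 21 + 8.459/60 = 21.1409833
  S ⇒ negate
  Lon: split at 3 digits → 061° and 7.8135′; 61 + 7.8135/60 = 61.1302250
  E → positive
Point 5:
  Latitude: degrees = first 2 digits = 27, minutes = 5.492; 27 + 5.492/60 = 27.0915333
  S ⇒ negate
  Lon: split at 3 digits → 114° and 22.39216′; 114 + 22.39216/60 = 114.3732027
  E → positive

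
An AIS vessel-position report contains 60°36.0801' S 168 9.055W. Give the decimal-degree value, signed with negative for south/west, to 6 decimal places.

-60.601335, -168.150917

φ: 36.0801′ = 0.601335°; total 60.6013350
S → negative
Longitude: 9.055′ = 0.150917°; total 168.1509167
W → negative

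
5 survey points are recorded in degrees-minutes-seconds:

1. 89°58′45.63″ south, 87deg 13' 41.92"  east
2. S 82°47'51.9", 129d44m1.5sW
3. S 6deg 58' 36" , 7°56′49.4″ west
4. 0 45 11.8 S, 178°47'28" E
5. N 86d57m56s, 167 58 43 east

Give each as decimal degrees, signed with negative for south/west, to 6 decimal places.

1. -89.979342, 87.228311
2. -82.797750, -129.733750
3. -6.976667, -7.947056
4. -0.753278, 178.791111
5. 86.965556, 167.978611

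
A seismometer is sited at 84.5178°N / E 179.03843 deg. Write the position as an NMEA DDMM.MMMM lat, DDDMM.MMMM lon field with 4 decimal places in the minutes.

Lat: minutes = (84.517800 − 84) × 60 = 31.068000
λ: fractional part 0.038430 → 2.305800 minutes

8431.0680,N / 17902.3058,E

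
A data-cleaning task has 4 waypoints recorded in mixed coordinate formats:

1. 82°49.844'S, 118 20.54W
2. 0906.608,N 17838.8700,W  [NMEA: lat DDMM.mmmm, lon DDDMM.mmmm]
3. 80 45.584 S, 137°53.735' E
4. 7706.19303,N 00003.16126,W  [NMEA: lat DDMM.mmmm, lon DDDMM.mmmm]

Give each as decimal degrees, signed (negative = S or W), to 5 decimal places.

Point 1:
  Lat: 49.844′ = 0.830733°; total 82.830733
  S ⇒ negate
  Longitude: 118 + 20.54/60 = 118.342333
  W → negative
Point 2:
  Latitude: degrees = first 2 digits = 9, minutes = 6.608; 9 + 6.608/60 = 9.110133
  N ⇒ keep positive
  λ: degrees = first 3 digits = 178, minutes = 38.87; 178 + 38.87/60 = 178.647833
  hemisphere W, so the sign is −
Point 3:
  Lat: 45.584′ = 0.759733°; total 80.759733
  S → negative
  λ: 137 + 53.735/60 = 137.895583
  E → positive
Point 4:
  Latitude: degrees = first 2 digits = 77, minutes = 6.19303; 77 + 6.19303/60 = 77.103217
  N → positive
  λ: split at 3 digits → 000° and 3.16126′; 0 + 3.16126/60 = 0.052688
  hemisphere W, so the sign is −

1. -82.83073, -118.34233
2. 9.11013, -178.64783
3. -80.75973, 137.89558
4. 77.10322, -0.05269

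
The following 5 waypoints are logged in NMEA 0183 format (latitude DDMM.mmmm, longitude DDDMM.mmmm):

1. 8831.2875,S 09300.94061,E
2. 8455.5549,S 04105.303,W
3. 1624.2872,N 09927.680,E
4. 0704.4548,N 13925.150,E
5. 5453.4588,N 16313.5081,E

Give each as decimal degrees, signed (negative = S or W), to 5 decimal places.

1. -88.52146, 93.01568
2. -84.92592, -41.08838
3. 16.40479, 99.46133
4. 7.07425, 139.41917
5. 54.89098, 163.22514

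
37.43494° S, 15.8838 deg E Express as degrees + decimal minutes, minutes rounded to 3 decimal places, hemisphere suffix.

φ: fractional part 0.434940 → 26.09640 minutes
Longitude: minutes = (15.883800 − 15) × 60 = 53.02800

37° 26.096′ S, 15° 53.028′ E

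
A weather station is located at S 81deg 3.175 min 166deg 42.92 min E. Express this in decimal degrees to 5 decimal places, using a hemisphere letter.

81.05292° S, 166.71533° E

Lat: 3.175′ = 0.052917°; total 81.052917
Lon: 42.92′ = 0.715333°; total 166.715333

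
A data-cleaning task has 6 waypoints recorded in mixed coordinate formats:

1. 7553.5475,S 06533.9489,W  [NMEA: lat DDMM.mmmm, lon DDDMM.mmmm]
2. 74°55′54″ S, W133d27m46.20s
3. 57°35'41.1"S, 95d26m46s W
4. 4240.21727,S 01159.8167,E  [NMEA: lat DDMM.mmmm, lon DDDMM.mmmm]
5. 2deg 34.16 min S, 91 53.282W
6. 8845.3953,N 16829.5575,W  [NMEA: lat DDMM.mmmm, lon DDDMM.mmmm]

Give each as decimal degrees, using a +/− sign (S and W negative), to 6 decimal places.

1. -75.892458, -65.565815
2. -74.931667, -133.462833
3. -57.594750, -95.446111
4. -42.670288, 11.996945
5. -2.569333, -91.888033
6. 88.756588, -168.492625

Point 1:
  Lat: split at 2 digits → 75° and 53.5475′; 75 + 53.5475/60 = 75.8924583
  S → negative
  Longitude: split at 3 digits → 065° and 33.9489′; 65 + 33.9489/60 = 65.5658150
  W ⇒ negate
Point 2:
  φ: 55′ + 54″ = 55.90000′; 74 + 55.90000/60 = 74.9316667
  S → negative
  λ: 133° + 27/60 + 46.2/3600 = 133 + 0.450000 + 0.012833 = 133.4628333
  W → negative
Point 3:
  Latitude: 57 + 35/60 + 41.1/3600 = 57.5947500
  S → negative
  Longitude: 95 + 26/60 + 46/3600 = 95.4461111
  W ⇒ negate
Point 4:
  Lat: split at 2 digits → 42° and 40.21727′; 42 + 40.21727/60 = 42.6702878
  S → negative
  Longitude: split at 3 digits → 011° and 59.8167′; 11 + 59.8167/60 = 11.9969450
  E ⇒ keep positive
Point 5:
  Lat: 2 + 34.16/60 = 2.5693333
  S ⇒ negate
  λ: 91 + 53.282/60 = 91.8880333
  W ⇒ negate
Point 6:
  Latitude: degrees = first 2 digits = 88, minutes = 45.3953; 88 + 45.3953/60 = 88.7565883
  N ⇒ keep positive
  Lon: split at 3 digits → 168° and 29.5575′; 168 + 29.5575/60 = 168.4926250
  W → negative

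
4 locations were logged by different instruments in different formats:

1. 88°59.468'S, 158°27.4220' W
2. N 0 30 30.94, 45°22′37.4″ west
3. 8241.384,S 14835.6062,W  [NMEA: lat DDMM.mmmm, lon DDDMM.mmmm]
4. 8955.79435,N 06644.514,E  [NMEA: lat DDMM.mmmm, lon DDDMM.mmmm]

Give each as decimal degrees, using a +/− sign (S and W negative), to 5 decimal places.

1. -88.99113, -158.45703
2. 0.50859, -45.37706
3. -82.68973, -148.59344
4. 89.92991, 66.74190

Point 1:
  φ: 59.468′ = 0.991133°; total 88.991133
  hemisphere S, so the sign is −
  Longitude: 158 + 27.422/60 = 158.457033
  hemisphere W, so the sign is −
Point 2:
  Lat: 0 + 30/60 + 30.94/3600 = 0.508594
  N → positive
  Longitude: 45 + 22/60 + 37.4/3600 = 45.377056
  W ⇒ negate
Point 3:
  φ: degrees = first 2 digits = 82, minutes = 41.384; 82 + 41.384/60 = 82.689733
  S → negative
  λ: split at 3 digits → 148° and 35.6062′; 148 + 35.6062/60 = 148.593437
  W ⇒ negate
Point 4:
  Latitude: split at 2 digits → 89° and 55.79435′; 89 + 55.79435/60 = 89.929906
  N → positive
  Lon: degrees = first 3 digits = 66, minutes = 44.514; 66 + 44.514/60 = 66.741900
  E ⇒ keep positive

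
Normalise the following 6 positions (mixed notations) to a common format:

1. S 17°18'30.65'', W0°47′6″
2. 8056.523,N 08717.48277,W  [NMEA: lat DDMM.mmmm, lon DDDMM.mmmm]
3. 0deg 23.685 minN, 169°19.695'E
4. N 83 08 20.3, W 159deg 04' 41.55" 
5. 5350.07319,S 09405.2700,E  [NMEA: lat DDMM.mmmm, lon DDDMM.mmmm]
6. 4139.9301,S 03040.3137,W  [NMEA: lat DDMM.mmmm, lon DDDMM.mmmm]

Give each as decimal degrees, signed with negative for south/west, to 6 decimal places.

Point 1:
  Latitude: 17 + 18/60 + 30.65/3600 = 17.3085139
  S ⇒ negate
  Longitude: 0° + 47/60 + 6/3600 = 0 + 0.783333 + 0.001667 = 0.7850000
  W → negative
Point 2:
  Latitude: degrees = first 2 digits = 80, minutes = 56.523; 80 + 56.523/60 = 80.9420500
  N → positive
  Lon: degrees = first 3 digits = 87, minutes = 17.48277; 87 + 17.48277/60 = 87.2913795
  hemisphere W, so the sign is −
Point 3:
  Latitude: 23.685′ = 0.394750°; total 0.3947500
  N ⇒ keep positive
  Lon: 19.695′ = 0.328250°; total 169.3282500
  E → positive
Point 4:
  Latitude: 8′ + 20.3″ = 8.33833′; 83 + 8.33833/60 = 83.1389722
  N → positive
  Longitude: 4′ + 41.55″ = 4.69250′; 159 + 4.69250/60 = 159.0782083
  W ⇒ negate
Point 5:
  Latitude: degrees = first 2 digits = 53, minutes = 50.07319; 53 + 50.07319/60 = 53.8345532
  hemisphere S, so the sign is −
  λ: degrees = first 3 digits = 94, minutes = 5.27; 94 + 5.27/60 = 94.0878333
  E ⇒ keep positive
Point 6:
  Latitude: split at 2 digits → 41° and 39.9301′; 41 + 39.9301/60 = 41.6655017
  S ⇒ negate
  λ: split at 3 digits → 030° and 40.3137′; 30 + 40.3137/60 = 30.6718950
  hemisphere W, so the sign is −

1. -17.308514, -0.785000
2. 80.942050, -87.291380
3. 0.394750, 169.328250
4. 83.138972, -159.078208
5. -53.834553, 94.087833
6. -41.665502, -30.671895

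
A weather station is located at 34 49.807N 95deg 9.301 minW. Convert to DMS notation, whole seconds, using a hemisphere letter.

34°49′48″ N, 95°09′18″ W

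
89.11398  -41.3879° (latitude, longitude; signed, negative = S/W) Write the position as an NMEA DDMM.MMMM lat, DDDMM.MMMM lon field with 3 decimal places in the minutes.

8906.839,N / 04123.274,W

φ: minutes = (89.113980 − 89) × 60 = 6.83880
Longitude is negative → W; |value| = 41.387900
Longitude: fractional part 0.387900 → 23.27400 minutes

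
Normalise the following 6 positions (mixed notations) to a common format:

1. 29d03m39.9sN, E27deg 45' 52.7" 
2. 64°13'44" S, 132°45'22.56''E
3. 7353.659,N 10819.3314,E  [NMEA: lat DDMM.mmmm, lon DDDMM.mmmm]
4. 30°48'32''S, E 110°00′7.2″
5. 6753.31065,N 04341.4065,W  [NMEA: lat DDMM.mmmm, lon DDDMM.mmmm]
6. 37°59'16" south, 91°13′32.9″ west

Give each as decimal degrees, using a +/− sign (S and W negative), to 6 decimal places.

1. 29.061083, 27.764639
2. -64.228889, 132.756267
3. 73.894317, 108.322190
4. -30.808889, 110.002000
5. 67.888511, -43.690108
6. -37.987778, -91.225806

Point 1:
  Lat: 29° + 3/60 + 39.9/3600 = 29 + 0.050000 + 0.011083 = 29.0610833
  N → positive
  λ: 27 + 45/60 + 52.7/3600 = 27.7646389
  E ⇒ keep positive
Point 2:
  φ: 13′ + 44″ = 13.73333′; 64 + 13.73333/60 = 64.2288889
  S → negative
  λ: 45′ + 22.56″ = 45.37600′; 132 + 45.37600/60 = 132.7562667
  E ⇒ keep positive
Point 3:
  Latitude: degrees = first 2 digits = 73, minutes = 53.659; 73 + 53.659/60 = 73.8943167
  N ⇒ keep positive
  Lon: degrees = first 3 digits = 108, minutes = 19.3314; 108 + 19.3314/60 = 108.3221900
  E ⇒ keep positive
Point 4:
  Latitude: 30 + 48/60 + 32/3600 = 30.8088889
  S ⇒ negate
  λ: 110 + 0/60 + 7.2/3600 = 110.0020000
  E ⇒ keep positive
Point 5:
  Lat: split at 2 digits → 67° and 53.31065′; 67 + 53.31065/60 = 67.8885108
  N → positive
  λ: degrees = first 3 digits = 43, minutes = 41.4065; 43 + 41.4065/60 = 43.6901083
  W ⇒ negate
Point 6:
  Lat: 37 + 59/60 + 16/3600 = 37.9877778
  S → negative
  Lon: 91 + 13/60 + 32.9/3600 = 91.2258056
  hemisphere W, so the sign is −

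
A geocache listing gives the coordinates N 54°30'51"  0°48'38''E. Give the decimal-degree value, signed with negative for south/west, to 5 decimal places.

Lat: 30′ + 51″ = 30.85000′; 54 + 30.85000/60 = 54.514167
N ⇒ keep positive
Longitude: 0° + 48/60 + 38/3600 = 0 + 0.800000 + 0.010556 = 0.810556
E → positive

54.51417, 0.81056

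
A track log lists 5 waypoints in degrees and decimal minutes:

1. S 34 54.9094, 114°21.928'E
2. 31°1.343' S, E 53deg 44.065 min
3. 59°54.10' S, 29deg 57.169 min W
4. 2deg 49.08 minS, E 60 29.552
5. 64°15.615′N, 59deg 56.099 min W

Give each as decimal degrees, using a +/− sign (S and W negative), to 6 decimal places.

1. -34.915157, 114.365467
2. -31.022383, 53.734417
3. -59.901667, -29.952817
4. -2.818000, 60.492533
5. 64.260250, -59.934983

Point 1:
  φ: 54.9094′ = 0.915157°; total 34.9151567
  S → negative
  Longitude: 114 + 21.928/60 = 114.3654667
  E ⇒ keep positive
Point 2:
  Lat: 31 + 1.343/60 = 31.0223833
  S → negative
  Lon: 53 + 44.065/60 = 53.7344167
  E ⇒ keep positive
Point 3:
  φ: 59 + 54.1/60 = 59.9016667
  S ⇒ negate
  Lon: 29 + 57.169/60 = 29.9528167
  W → negative
Point 4:
  φ: 2 + 49.08/60 = 2.8180000
  S ⇒ negate
  Lon: 60 + 29.552/60 = 60.4925333
  E ⇒ keep positive
Point 5:
  Latitude: 64 + 15.615/60 = 64.2602500
  N → positive
  Longitude: 56.099′ = 0.934983°; total 59.9349833
  hemisphere W, so the sign is −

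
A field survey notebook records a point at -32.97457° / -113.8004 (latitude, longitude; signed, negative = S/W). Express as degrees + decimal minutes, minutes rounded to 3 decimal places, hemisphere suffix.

32° 58.474′ S, 113° 48.024′ W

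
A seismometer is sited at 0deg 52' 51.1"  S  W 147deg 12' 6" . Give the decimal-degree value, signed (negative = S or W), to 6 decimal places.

-0.880861, -147.201667

φ: 0 + 52/60 + 51.1/3600 = 0.8808611
S → negative
Longitude: 147° + 12/60 + 6/3600 = 147 + 0.200000 + 0.001667 = 147.2016667
hemisphere W, so the sign is −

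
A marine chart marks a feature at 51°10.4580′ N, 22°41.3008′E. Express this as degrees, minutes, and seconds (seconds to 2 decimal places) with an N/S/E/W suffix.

51°10′27.48″ N, 22°41′18.05″ E

Lat: 10.45800′ → 10′ and 0.45800 × 60 = 27.4800″
λ: 41.30080′ → 41′ and 0.30080 × 60 = 18.0480″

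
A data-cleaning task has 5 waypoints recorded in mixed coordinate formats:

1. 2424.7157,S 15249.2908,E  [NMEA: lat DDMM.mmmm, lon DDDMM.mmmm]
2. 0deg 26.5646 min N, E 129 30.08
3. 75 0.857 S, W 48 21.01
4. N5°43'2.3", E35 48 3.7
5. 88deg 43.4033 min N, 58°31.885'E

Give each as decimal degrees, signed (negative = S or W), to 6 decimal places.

Point 1:
  Latitude: split at 2 digits → 24° and 24.7157′; 24 + 24.7157/60 = 24.4119283
  S ⇒ negate
  λ: split at 3 digits → 152° and 49.2908′; 152 + 49.2908/60 = 152.8215133
  E → positive
Point 2:
  φ: 0 + 26.5646/60 = 0.4427433
  N → positive
  Lon: 129 + 30.08/60 = 129.5013333
  E → positive
Point 3:
  Latitude: 75 + 0.857/60 = 75.0142833
  hemisphere S, so the sign is −
  Lon: 21.01′ = 0.350167°; total 48.3501667
  W ⇒ negate
Point 4:
  Lat: 5° + 43/60 + 2.3/3600 = 5 + 0.716667 + 0.000639 = 5.7173056
  N → positive
  Longitude: 35° + 48/60 + 3.7/3600 = 35 + 0.800000 + 0.001028 = 35.8010278
  E ⇒ keep positive
Point 5:
  Lat: 43.4033′ = 0.723388°; total 88.7233883
  N ⇒ keep positive
  Longitude: 58 + 31.885/60 = 58.5314167
  E ⇒ keep positive

1. -24.411928, 152.821513
2. 0.442743, 129.501333
3. -75.014283, -48.350167
4. 5.717306, 35.801028
5. 88.723388, 58.531417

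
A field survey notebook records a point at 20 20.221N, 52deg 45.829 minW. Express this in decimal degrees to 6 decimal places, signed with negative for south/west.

Latitude: 20 + 20.221/60 = 20.3370167
N → positive
Lon: 52 + 45.829/60 = 52.7638167
W → negative

20.337017, -52.763817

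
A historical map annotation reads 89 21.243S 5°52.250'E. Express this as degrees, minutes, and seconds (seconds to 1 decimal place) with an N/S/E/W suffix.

89°21′14.6″ S, 5°52′15.0″ E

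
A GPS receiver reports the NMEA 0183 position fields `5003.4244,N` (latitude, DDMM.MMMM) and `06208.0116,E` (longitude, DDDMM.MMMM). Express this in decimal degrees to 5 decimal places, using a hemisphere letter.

Latitude: split at 2 digits → 50° and 3.4244′; 50 + 3.4244/60 = 50.057073
Lon: degrees = first 3 digits = 62, minutes = 8.0116; 62 + 8.0116/60 = 62.133527

50.05707° N, 62.13353° E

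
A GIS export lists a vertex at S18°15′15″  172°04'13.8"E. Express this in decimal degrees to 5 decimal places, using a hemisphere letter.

18.25417° S, 172.07050° E

φ: 18° + 15/60 + 15/3600 = 18 + 0.250000 + 0.004167 = 18.254167
λ: 172 + 4/60 + 13.8/3600 = 172.070500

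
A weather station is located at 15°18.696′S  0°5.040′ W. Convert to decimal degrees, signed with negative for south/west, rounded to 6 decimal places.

Latitude: 18.696′ = 0.311600°; total 15.3116000
hemisphere S, so the sign is −
Longitude: 0 + 5.04/60 = 0.0840000
hemisphere W, so the sign is −

-15.311600, -0.084000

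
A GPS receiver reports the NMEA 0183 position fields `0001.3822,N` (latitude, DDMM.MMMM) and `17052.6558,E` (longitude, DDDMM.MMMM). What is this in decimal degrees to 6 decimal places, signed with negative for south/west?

0.023037, 170.877597

φ: degrees = first 2 digits = 0, minutes = 1.3822; 0 + 1.3822/60 = 0.0230367
N ⇒ keep positive
Lon: degrees = first 3 digits = 170, minutes = 52.6558; 170 + 52.6558/60 = 170.8775967
E → positive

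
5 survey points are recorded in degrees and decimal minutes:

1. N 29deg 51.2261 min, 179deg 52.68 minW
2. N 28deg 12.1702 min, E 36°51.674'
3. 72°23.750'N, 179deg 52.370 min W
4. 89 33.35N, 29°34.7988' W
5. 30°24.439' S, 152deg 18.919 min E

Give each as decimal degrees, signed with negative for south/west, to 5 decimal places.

1. 29.85377, -179.87800
2. 28.20284, 36.86123
3. 72.39583, -179.87283
4. 89.55583, -29.57998
5. -30.40732, 152.31532

Point 1:
  Latitude: 29 + 51.2261/60 = 29.853768
  N → positive
  λ: 179 + 52.68/60 = 179.878000
  W → negative
Point 2:
  φ: 28 + 12.1702/60 = 28.202837
  N → positive
  Lon: 51.674′ = 0.861233°; total 36.861233
  E ⇒ keep positive
Point 3:
  φ: 23.75′ = 0.395833°; total 72.395833
  N → positive
  Longitude: 179 + 52.37/60 = 179.872833
  hemisphere W, so the sign is −
Point 4:
  Latitude: 33.35′ = 0.555833°; total 89.555833
  N ⇒ keep positive
  λ: 29 + 34.7988/60 = 29.579980
  W → negative
Point 5:
  Lat: 30 + 24.439/60 = 30.407317
  S → negative
  Longitude: 152 + 18.919/60 = 152.315317
  E → positive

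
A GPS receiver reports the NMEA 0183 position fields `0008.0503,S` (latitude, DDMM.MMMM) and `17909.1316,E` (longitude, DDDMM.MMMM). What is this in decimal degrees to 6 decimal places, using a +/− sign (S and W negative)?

-0.134172, 179.152193

Latitude: degrees = first 2 digits = 0, minutes = 8.0503; 0 + 8.0503/60 = 0.1341717
S → negative
Longitude: split at 3 digits → 179° and 9.1316′; 179 + 9.1316/60 = 179.1521933
E ⇒ keep positive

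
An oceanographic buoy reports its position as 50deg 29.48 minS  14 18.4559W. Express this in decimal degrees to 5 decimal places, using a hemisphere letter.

50.49133° S, 14.30760° W

Lat: 50 + 29.48/60 = 50.491333
Lon: 18.4559′ = 0.307598°; total 14.307598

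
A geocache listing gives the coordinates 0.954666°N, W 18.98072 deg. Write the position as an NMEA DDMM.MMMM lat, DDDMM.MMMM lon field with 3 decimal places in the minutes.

Latitude: fractional part 0.954666 → 57.27996 minutes
λ: 18° + 0.980720 × 60 = 18° 58.84320′

0057.280,N / 01858.843,W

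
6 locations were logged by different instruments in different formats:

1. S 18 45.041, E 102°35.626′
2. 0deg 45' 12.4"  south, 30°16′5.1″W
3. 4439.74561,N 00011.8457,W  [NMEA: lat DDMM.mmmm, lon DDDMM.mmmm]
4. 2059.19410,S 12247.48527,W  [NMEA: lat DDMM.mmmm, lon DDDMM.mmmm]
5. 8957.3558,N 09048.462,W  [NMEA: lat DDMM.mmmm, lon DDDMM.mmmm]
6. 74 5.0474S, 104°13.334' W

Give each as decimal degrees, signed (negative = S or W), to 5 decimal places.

1. -18.75068, 102.59377
2. -0.75344, -30.26808
3. 44.66243, -0.19743
4. -20.98657, -122.79142
5. 89.95593, -90.80770
6. -74.08412, -104.22223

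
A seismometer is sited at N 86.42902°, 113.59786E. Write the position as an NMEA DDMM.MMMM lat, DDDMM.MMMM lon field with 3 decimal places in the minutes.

φ: 86° + 0.429020 × 60 = 86° 25.74120′
Longitude: 113° + 0.597860 × 60 = 113° 35.87160′

8625.741,N / 11335.872,E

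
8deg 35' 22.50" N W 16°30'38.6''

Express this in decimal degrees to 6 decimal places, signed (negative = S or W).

8.589583, -16.510722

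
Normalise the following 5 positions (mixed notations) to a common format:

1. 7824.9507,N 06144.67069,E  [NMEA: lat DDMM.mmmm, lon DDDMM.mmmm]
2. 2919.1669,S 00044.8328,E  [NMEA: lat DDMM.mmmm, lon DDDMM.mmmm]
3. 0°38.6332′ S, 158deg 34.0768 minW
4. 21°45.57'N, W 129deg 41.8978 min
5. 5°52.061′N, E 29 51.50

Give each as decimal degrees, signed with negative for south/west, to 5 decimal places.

1. 78.41585, 61.74451
2. -29.31945, 0.74721
3. -0.64389, -158.56795
4. 21.75950, -129.69830
5. 5.86768, 29.85833

Point 1:
  Lat: split at 2 digits → 78° and 24.9507′; 78 + 24.9507/60 = 78.415845
  N → positive
  λ: split at 3 digits → 061° and 44.67069′; 61 + 44.67069/60 = 61.744512
  E → positive
Point 2:
  Latitude: split at 2 digits → 29° and 19.1669′; 29 + 19.1669/60 = 29.319448
  S ⇒ negate
  Lon: split at 3 digits → 000° and 44.8328′; 0 + 44.8328/60 = 0.747213
  E ⇒ keep positive
Point 3:
  Latitude: 38.6332′ = 0.643887°; total 0.643887
  S ⇒ negate
  Longitude: 158 + 34.0768/60 = 158.567947
  hemisphere W, so the sign is −
Point 4:
  Lat: 21 + 45.57/60 = 21.759500
  N → positive
  Longitude: 129 + 41.8978/60 = 129.698297
  hemisphere W, so the sign is −
Point 5:
  Latitude: 52.061′ = 0.867683°; total 5.867683
  N ⇒ keep positive
  Lon: 51.5′ = 0.858333°; total 29.858333
  E → positive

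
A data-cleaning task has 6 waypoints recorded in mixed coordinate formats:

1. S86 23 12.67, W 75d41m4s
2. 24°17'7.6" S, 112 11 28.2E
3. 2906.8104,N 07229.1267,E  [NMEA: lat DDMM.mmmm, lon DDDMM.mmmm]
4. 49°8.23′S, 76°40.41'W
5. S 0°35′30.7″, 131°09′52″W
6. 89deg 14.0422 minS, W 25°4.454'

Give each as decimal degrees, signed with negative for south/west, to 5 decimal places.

1. -86.38685, -75.68444
2. -24.28544, 112.19117
3. 29.11351, 72.48545
4. -49.13717, -76.67350
5. -0.59186, -131.16444
6. -89.23404, -25.07423

Point 1:
  Lat: 86° + 23/60 + 12.67/3600 = 86 + 0.383333 + 0.003519 = 86.386853
  S ⇒ negate
  Longitude: 41′ + 4″ = 41.06667′; 75 + 41.06667/60 = 75.684444
  W ⇒ negate
Point 2:
  Latitude: 24 + 17/60 + 7.6/3600 = 24.285444
  hemisphere S, so the sign is −
  λ: 112 + 11/60 + 28.2/3600 = 112.191167
  E → positive
Point 3:
  Latitude: split at 2 digits → 29° and 6.8104′; 29 + 6.8104/60 = 29.113507
  N → positive
  λ: degrees = first 3 digits = 72, minutes = 29.1267; 72 + 29.1267/60 = 72.485445
  E → positive
Point 4:
  Latitude: 8.23′ = 0.137167°; total 49.137167
  hemisphere S, so the sign is −
  Longitude: 76 + 40.41/60 = 76.673500
  hemisphere W, so the sign is −
Point 5:
  Lat: 0 + 35/60 + 30.7/3600 = 0.591861
  S → negative
  λ: 131° + 9/60 + 52/3600 = 131 + 0.150000 + 0.014444 = 131.164444
  hemisphere W, so the sign is −
Point 6:
  Latitude: 14.0422′ = 0.234037°; total 89.234037
  hemisphere S, so the sign is −
  λ: 4.454′ = 0.074233°; total 25.074233
  W ⇒ negate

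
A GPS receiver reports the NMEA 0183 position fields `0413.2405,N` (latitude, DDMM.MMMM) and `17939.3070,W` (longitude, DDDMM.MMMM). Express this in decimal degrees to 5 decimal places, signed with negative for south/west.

Lat: degrees = first 2 digits = 4, minutes = 13.2405; 4 + 13.2405/60 = 4.220675
N → positive
λ: degrees = first 3 digits = 179, minutes = 39.307; 179 + 39.307/60 = 179.655117
W → negative

4.22068, -179.65512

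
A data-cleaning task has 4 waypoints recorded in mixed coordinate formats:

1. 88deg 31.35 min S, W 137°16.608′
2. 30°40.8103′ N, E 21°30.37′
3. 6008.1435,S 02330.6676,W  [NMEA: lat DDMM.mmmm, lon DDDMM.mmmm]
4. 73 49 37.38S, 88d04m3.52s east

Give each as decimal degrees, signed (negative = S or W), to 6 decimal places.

1. -88.522500, -137.276800
2. 30.680172, 21.506167
3. -60.135725, -23.511127
4. -73.827050, 88.067644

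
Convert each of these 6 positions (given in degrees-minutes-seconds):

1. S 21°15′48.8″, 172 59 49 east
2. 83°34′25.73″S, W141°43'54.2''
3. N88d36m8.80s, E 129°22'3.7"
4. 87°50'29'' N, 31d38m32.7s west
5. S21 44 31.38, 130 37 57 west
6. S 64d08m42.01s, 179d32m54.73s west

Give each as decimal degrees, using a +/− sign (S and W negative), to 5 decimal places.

Point 1:
  Latitude: 15′ + 48.8″ = 15.81333′; 21 + 15.81333/60 = 21.263556
  S ⇒ negate
  Lon: 172° + 59/60 + 49/3600 = 172 + 0.983333 + 0.013611 = 172.996944
  E → positive
Point 2:
  Latitude: 34′ + 25.73″ = 34.42883′; 83 + 34.42883/60 = 83.573814
  S → negative
  Longitude: 141° + 43/60 + 54.2/3600 = 141 + 0.716667 + 0.015056 = 141.731722
  W → negative
Point 3:
  Latitude: 88° + 36/60 + 8.8/3600 = 88 + 0.600000 + 0.002444 = 88.602444
  N ⇒ keep positive
  Lon: 129° + 22/60 + 3.7/3600 = 129 + 0.366667 + 0.001028 = 129.367694
  E → positive
Point 4:
  Lat: 87° + 50/60 + 29/3600 = 87 + 0.833333 + 0.008056 = 87.841389
  N → positive
  λ: 31 + 38/60 + 32.7/3600 = 31.642417
  W ⇒ negate
Point 5:
  φ: 21° + 44/60 + 31.38/3600 = 21 + 0.733333 + 0.008717 = 21.742050
  S ⇒ negate
  λ: 37′ + 57″ = 37.95000′; 130 + 37.95000/60 = 130.632500
  W ⇒ negate
Point 6:
  φ: 8′ + 42.01″ = 8.70017′; 64 + 8.70017/60 = 64.145003
  S → negative
  Longitude: 179 + 32/60 + 54.73/3600 = 179.548536
  hemisphere W, so the sign is −

1. -21.26356, 172.99694
2. -83.57381, -141.73172
3. 88.60244, 129.36769
4. 87.84139, -31.64242
5. -21.74205, -130.63250
6. -64.14500, -179.54854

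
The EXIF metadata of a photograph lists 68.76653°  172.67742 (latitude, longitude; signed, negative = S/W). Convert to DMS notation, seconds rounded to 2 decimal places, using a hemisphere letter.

68°45′59.51″ N, 172°40′38.71″ E

Latitude: 0.766530 × 60 = 45.99180′ → 45′, remainder × 60 = 59.5080″
Lon: 0.677420 × 60 = 40.64520′ → 40′, remainder × 60 = 38.7120″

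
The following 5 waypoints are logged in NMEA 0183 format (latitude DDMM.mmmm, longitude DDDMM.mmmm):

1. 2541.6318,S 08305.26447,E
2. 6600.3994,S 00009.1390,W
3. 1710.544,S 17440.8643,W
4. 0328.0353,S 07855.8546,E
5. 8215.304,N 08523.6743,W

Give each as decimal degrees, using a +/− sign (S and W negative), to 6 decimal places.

1. -25.693863, 83.087741
2. -66.006657, -0.152317
3. -17.175733, -174.681072
4. -3.467255, 78.930910
5. 82.255067, -85.394572

Point 1:
  Latitude: degrees = first 2 digits = 25, minutes = 41.6318; 25 + 41.6318/60 = 25.6938633
  hemisphere S, so the sign is −
  λ: degrees = first 3 digits = 83, minutes = 5.26447; 83 + 5.26447/60 = 83.0877412
  E ⇒ keep positive
Point 2:
  φ: split at 2 digits → 66° and 0.3994′; 66 + 0.3994/60 = 66.0066567
  hemisphere S, so the sign is −
  λ: split at 3 digits → 000° and 9.139′; 0 + 9.139/60 = 0.1523167
  W ⇒ negate
Point 3:
  Latitude: split at 2 digits → 17° and 10.544′; 17 + 10.544/60 = 17.1757333
  hemisphere S, so the sign is −
  Longitude: split at 3 digits → 174° and 40.8643′; 174 + 40.8643/60 = 174.6810717
  W ⇒ negate
Point 4:
  Latitude: split at 2 digits → 03° and 28.0353′; 3 + 28.0353/60 = 3.4672550
  S → negative
  Lon: degrees = first 3 digits = 78, minutes = 55.8546; 78 + 55.8546/60 = 78.9309100
  E ⇒ keep positive
Point 5:
  φ: split at 2 digits → 82° and 15.304′; 82 + 15.304/60 = 82.2550667
  N → positive
  Lon: split at 3 digits → 085° and 23.6743′; 85 + 23.6743/60 = 85.3945717
  W → negative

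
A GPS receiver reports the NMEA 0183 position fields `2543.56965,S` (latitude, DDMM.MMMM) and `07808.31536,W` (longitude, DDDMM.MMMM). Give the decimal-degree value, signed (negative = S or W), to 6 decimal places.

Lat: split at 2 digits → 25° and 43.56965′; 25 + 43.56965/60 = 25.7261608
hemisphere S, so the sign is −
Longitude: split at 3 digits → 078° and 8.31536′; 78 + 8.31536/60 = 78.1385893
W → negative

-25.726161, -78.138589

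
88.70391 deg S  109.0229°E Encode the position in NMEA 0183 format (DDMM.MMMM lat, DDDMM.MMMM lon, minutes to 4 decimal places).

Latitude: 88° + 0.703910 × 60 = 88° 42.234600′
Lon: minutes = (109.022900 − 109) × 60 = 1.374000

8842.2346,S / 10901.3740,E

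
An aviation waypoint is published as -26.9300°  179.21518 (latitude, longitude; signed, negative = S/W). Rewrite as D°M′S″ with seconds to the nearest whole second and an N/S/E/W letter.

26°55′48″ S, 179°12′55″ E

Latitude is negative → S; |value| = 26.930000
φ: 0.930000 × 60 = 55.80000′ → 55′, remainder × 60 = 48.00″
λ: whole degrees 179; 12.91080′ → 12′ and 54.65″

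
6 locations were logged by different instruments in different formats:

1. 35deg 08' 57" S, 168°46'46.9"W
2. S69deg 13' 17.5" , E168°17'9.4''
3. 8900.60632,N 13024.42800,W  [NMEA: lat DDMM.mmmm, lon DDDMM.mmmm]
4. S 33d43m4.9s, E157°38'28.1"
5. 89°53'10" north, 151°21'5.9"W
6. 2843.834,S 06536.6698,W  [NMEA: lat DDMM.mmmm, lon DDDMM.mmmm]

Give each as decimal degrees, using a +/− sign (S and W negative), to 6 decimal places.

Point 1:
  Lat: 35 + 8/60 + 57/3600 = 35.1491667
  hemisphere S, so the sign is −
  Lon: 168° + 46/60 + 46.9/3600 = 168 + 0.766667 + 0.013028 = 168.7796944
  hemisphere W, so the sign is −
Point 2:
  φ: 69 + 13/60 + 17.5/3600 = 69.2215278
  hemisphere S, so the sign is −
  Longitude: 168 + 17/60 + 9.4/3600 = 168.2859444
  E → positive
Point 3:
  Latitude: degrees = first 2 digits = 89, minutes = 0.60632; 89 + 0.60632/60 = 89.0101053
  N ⇒ keep positive
  Lon: degrees = first 3 digits = 130, minutes = 24.428; 130 + 24.428/60 = 130.4071333
  W → negative
Point 4:
  Latitude: 33° + 43/60 + 4.9/3600 = 33 + 0.716667 + 0.001361 = 33.7180278
  hemisphere S, so the sign is −
  Longitude: 157 + 38/60 + 28.1/3600 = 157.6411389
  E ⇒ keep positive
Point 5:
  Latitude: 53′ + 10″ = 53.16667′; 89 + 53.16667/60 = 89.8861111
  N ⇒ keep positive
  Lon: 21′ + 5.9″ = 21.09833′; 151 + 21.09833/60 = 151.3516389
  W ⇒ negate
Point 6:
  Lat: split at 2 digits → 28° and 43.834′; 28 + 43.834/60 = 28.7305667
  S ⇒ negate
  λ: split at 3 digits → 065° and 36.6698′; 65 + 36.6698/60 = 65.6111633
  hemisphere W, so the sign is −

1. -35.149167, -168.779694
2. -69.221528, 168.285944
3. 89.010105, -130.407133
4. -33.718028, 157.641139
5. 89.886111, -151.351639
6. -28.730567, -65.611163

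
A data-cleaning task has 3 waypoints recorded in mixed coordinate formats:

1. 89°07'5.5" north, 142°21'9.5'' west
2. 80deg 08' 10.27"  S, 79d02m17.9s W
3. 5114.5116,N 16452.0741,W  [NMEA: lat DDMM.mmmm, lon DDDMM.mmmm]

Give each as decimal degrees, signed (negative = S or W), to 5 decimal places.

Point 1:
  φ: 89 + 7/60 + 5.5/3600 = 89.118194
  N ⇒ keep positive
  λ: 21′ + 9.5″ = 21.15833′; 142 + 21.15833/60 = 142.352639
  hemisphere W, so the sign is −
Point 2:
  φ: 80° + 8/60 + 10.27/3600 = 80 + 0.133333 + 0.002853 = 80.136186
  S ⇒ negate
  Lon: 79° + 2/60 + 17.9/3600 = 79 + 0.033333 + 0.004972 = 79.038306
  hemisphere W, so the sign is −
Point 3:
  Latitude: degrees = first 2 digits = 51, minutes = 14.5116; 51 + 14.5116/60 = 51.241860
  N → positive
  Longitude: degrees = first 3 digits = 164, minutes = 52.0741; 164 + 52.0741/60 = 164.867902
  hemisphere W, so the sign is −

1. 89.11819, -142.35264
2. -80.13619, -79.03831
3. 51.24186, -164.86790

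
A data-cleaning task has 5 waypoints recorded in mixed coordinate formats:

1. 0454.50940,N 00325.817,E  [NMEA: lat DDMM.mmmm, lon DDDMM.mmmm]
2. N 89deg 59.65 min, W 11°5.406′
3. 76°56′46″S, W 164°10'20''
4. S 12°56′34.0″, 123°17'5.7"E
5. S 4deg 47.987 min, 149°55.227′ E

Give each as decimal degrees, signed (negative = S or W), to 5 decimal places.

1. 4.90849, 3.43028
2. 89.99417, -11.09010
3. -76.94611, -164.17222
4. -12.94278, 123.28492
5. -4.79978, 149.92045

Point 1:
  φ: split at 2 digits → 04° and 54.5094′; 4 + 54.5094/60 = 4.908490
  N ⇒ keep positive
  λ: split at 3 digits → 003° and 25.817′; 3 + 25.817/60 = 3.430283
  E → positive
Point 2:
  φ: 59.65′ = 0.994167°; total 89.994167
  N ⇒ keep positive
  Longitude: 11 + 5.406/60 = 11.090100
  W ⇒ negate
Point 3:
  Latitude: 76° + 56/60 + 46/3600 = 76 + 0.933333 + 0.012778 = 76.946111
  S → negative
  λ: 164 + 10/60 + 20/3600 = 164.172222
  W ⇒ negate
Point 4:
  Lat: 12 + 56/60 + 34/3600 = 12.942778
  S ⇒ negate
  Lon: 123° + 17/60 + 5.7/3600 = 123 + 0.283333 + 0.001583 = 123.284917
  E ⇒ keep positive
Point 5:
  φ: 4 + 47.987/60 = 4.799783
  hemisphere S, so the sign is −
  Longitude: 149 + 55.227/60 = 149.920450
  E ⇒ keep positive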